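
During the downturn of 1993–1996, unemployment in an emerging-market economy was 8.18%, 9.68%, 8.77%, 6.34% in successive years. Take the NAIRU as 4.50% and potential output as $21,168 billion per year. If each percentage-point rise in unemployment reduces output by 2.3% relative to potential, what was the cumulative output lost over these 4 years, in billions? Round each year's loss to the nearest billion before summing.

Year 1993: gap = -2.3 × (8.18 - 4.5) = -8.464%, loss ≈ 21168 × 8.464/100 ≈ 1792.
Year 1994: gap = -2.3 × (9.68 - 4.5) = -11.914%, loss ≈ 21168 × 11.914/100 ≈ 2522.
Year 1995: gap = -2.3 × (8.77 - 4.5) = -9.821%, loss ≈ 21168 × 9.821/100 ≈ 2079.
Year 1996: gap = -2.3 × (6.34 - 4.5) = -4.232%, loss ≈ 21168 × 4.232/100 ≈ 896.
Total lost output = 1792 + 2522 + 2079 + 896 = 7289 billion.

$7,289 billion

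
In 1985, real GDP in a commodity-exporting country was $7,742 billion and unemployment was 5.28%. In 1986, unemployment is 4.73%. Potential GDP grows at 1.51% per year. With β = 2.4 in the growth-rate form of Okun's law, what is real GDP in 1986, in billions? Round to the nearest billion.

Δu = 4.73 - 5.28 = -0.55 points.
Okun's law (growth form): g_Y = g_Y* - β × Δu = 1.51 - 2.4 × (-0.55) = 1.51 + 1.32 = 2.83%.
Real GDP in the next year = 7742 × (1 + 2.83/100) = 7742 × 1.0283 ≈ 7961 billion.

$7,961 billion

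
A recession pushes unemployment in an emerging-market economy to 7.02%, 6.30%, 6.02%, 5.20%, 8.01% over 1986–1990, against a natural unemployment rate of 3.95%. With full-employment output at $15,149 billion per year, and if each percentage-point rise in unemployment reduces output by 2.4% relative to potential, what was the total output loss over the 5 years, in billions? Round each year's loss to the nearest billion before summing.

Year 1986: gap = -2.4 × (7.02 - 3.95) = -7.368%, loss ≈ 15149 × 7.368/100 ≈ 1116.
Year 1987: gap = -2.4 × (6.3 - 3.95) = -5.64%, loss ≈ 15149 × 5.64/100 ≈ 854.
Year 1988: gap = -2.4 × (6.02 - 3.95) = -4.968%, loss ≈ 15149 × 4.968/100 ≈ 753.
Year 1989: gap = -2.4 × (5.2 - 3.95) = -3%, loss ≈ 15149 × 3/100 ≈ 454.
Year 1990: gap = -2.4 × (8.01 - 3.95) = -9.744%, loss ≈ 15149 × 9.744/100 ≈ 1476.
Total lost output = 1116 + 854 + 753 + 454 + 1476 = 4653 billion.

$4,653 billion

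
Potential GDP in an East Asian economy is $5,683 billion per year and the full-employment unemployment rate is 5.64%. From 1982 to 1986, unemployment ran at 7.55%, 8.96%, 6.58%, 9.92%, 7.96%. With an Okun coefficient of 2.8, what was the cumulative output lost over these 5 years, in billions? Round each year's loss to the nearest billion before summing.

Year 1982: gap = -2.8 × (7.55 - 5.64) = -5.348%, loss ≈ 5683 × 5.348/100 ≈ 304.
Year 1983: gap = -2.8 × (8.96 - 5.64) = -9.296%, loss ≈ 5683 × 9.296/100 ≈ 528.
Year 1984: gap = -2.8 × (6.58 - 5.64) = -2.632%, loss ≈ 5683 × 2.632/100 ≈ 150.
Year 1985: gap = -2.8 × (9.92 - 5.64) = -11.984%, loss ≈ 5683 × 11.984/100 ≈ 681.
Year 1986: gap = -2.8 × (7.96 - 5.64) = -6.496%, loss ≈ 5683 × 6.496/100 ≈ 369.
Total lost output = 304 + 528 + 150 + 681 + 369 = 2032 billion.

$2,032 billion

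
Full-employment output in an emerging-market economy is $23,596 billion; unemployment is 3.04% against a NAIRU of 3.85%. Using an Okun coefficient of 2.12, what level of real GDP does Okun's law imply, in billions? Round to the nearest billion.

$24,001 billion

Unemployment gap = 3.04 - 3.85 = -0.81 points, so the output gap is -2.12 × (-0.81) = 1.7172%.
Actual GDP = 23596 × (1 + 1.7172/100) = 23596 × 1.017172 ≈ 24001 billion.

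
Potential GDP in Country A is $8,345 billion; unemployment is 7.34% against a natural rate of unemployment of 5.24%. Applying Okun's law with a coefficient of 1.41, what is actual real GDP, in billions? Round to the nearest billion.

$8,098 billion

Unemployment gap = 7.34 - 5.24 = 2.1 points, so the output gap is -1.41 × 2.1 = -2.961%.
Actual GDP = 8345 × (1 - 2.961/100) = 8345 × 0.97039 ≈ 8098 billion.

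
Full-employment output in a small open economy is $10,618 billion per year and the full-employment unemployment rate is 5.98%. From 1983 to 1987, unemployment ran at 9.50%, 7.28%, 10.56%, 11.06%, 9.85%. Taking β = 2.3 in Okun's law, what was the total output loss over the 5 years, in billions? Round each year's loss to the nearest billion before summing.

$4,482 billion

Year 1983: gap = -2.3 × (9.5 - 5.98) = -8.096%, loss ≈ 10618 × 8.096/100 ≈ 860.
Year 1984: gap = -2.3 × (7.28 - 5.98) = -2.99%, loss ≈ 10618 × 2.99/100 ≈ 317.
Year 1985: gap = -2.3 × (10.56 - 5.98) = -10.534%, loss ≈ 10618 × 10.534/100 ≈ 1119.
Year 1986: gap = -2.3 × (11.06 - 5.98) = -11.684%, loss ≈ 10618 × 11.684/100 ≈ 1241.
Year 1987: gap = -2.3 × (9.85 - 5.98) = -8.901%, loss ≈ 10618 × 8.901/100 ≈ 945.
Total lost output = 860 + 317 + 1119 + 1241 + 945 = 4482 billion.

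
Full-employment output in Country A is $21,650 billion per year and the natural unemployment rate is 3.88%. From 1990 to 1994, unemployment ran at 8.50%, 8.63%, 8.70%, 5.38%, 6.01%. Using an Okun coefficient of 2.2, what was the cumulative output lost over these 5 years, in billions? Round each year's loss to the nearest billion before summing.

$8,488 billion

Year 1990: gap = -2.2 × (8.5 - 3.88) = -10.164%, loss ≈ 21650 × 10.164/100 ≈ 2201.
Year 1991: gap = -2.2 × (8.63 - 3.88) = -10.45%, loss ≈ 21650 × 10.45/100 ≈ 2262.
Year 1992: gap = -2.2 × (8.7 - 3.88) = -10.604%, loss ≈ 21650 × 10.604/100 ≈ 2296.
Year 1993: gap = -2.2 × (5.38 - 3.88) = -3.3%, loss ≈ 21650 × 3.3/100 ≈ 714.
Year 1994: gap = -2.2 × (6.01 - 3.88) = -4.686%, loss ≈ 21650 × 4.686/100 ≈ 1015.
Total lost output = 2201 + 2262 + 2296 + 714 + 1015 = 8488 billion.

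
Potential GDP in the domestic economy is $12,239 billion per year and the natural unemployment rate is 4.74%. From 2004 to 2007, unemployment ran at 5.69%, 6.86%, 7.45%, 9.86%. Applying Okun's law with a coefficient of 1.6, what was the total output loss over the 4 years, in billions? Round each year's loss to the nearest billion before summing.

$2,135 billion

Year 2004: gap = -1.6 × (5.69 - 4.74) = -1.52%, loss ≈ 12239 × 1.52/100 ≈ 186.
Year 2005: gap = -1.6 × (6.86 - 4.74) = -3.392%, loss ≈ 12239 × 3.392/100 ≈ 415.
Year 2006: gap = -1.6 × (7.45 - 4.74) = -4.336%, loss ≈ 12239 × 4.336/100 ≈ 531.
Year 2007: gap = -1.6 × (9.86 - 4.74) = -8.192%, loss ≈ 12239 × 8.192/100 ≈ 1003.
Total lost output = 186 + 415 + 531 + 1003 = 2135 billion.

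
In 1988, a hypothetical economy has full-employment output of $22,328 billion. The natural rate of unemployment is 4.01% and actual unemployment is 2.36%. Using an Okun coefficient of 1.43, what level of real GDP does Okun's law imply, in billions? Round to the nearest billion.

Unemployment gap = 2.36 - 4.01 = -1.65 points, so the output gap is -1.43 × (-1.65) = 2.3595%.
Actual GDP = 22328 × (1 + 2.3595/100) = 22328 × 1.023595 ≈ 22855 billion.

$22,855 billion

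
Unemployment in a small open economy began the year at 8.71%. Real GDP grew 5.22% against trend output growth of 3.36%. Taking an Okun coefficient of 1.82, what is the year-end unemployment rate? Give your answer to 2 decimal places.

7.69%

Growth-rate Okun's law: g_Y = g_Y* - β × Δu, so Δu = (g_Y* - g_Y)/β.
Δu = (3.36 - 5.22)/1.82 = -1.86/1.82 = -1.02 percentage points.
Year-end unemployment = 8.71 - 1.02 = 7.69%.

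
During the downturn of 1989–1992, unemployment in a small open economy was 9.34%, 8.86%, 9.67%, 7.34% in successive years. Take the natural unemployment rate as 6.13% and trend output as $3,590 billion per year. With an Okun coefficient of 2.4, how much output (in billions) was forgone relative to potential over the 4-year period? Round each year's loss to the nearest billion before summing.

$921 billion

Year 1989: gap = -2.4 × (9.34 - 6.13) = -7.704%, loss ≈ 3590 × 7.704/100 ≈ 277.
Year 1990: gap = -2.4 × (8.86 - 6.13) = -6.552%, loss ≈ 3590 × 6.552/100 ≈ 235.
Year 1991: gap = -2.4 × (9.67 - 6.13) = -8.496%, loss ≈ 3590 × 8.496/100 ≈ 305.
Year 1992: gap = -2.4 × (7.34 - 6.13) = -2.904%, loss ≈ 3590 × 2.904/100 ≈ 104.
Total lost output = 277 + 235 + 305 + 104 = 921 billion.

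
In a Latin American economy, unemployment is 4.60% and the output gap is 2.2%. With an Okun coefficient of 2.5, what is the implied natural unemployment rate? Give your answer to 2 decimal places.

From Okun's law, u - u* = -(output gap)/β = -(2.2)/2.5 = -0.88 points.
So u* = 4.6 + 0.88 = 5.48%.

5.48%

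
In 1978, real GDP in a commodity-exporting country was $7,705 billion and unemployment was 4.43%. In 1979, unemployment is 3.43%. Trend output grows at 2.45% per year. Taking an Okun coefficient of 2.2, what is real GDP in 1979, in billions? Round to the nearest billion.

Δu = 3.43 - 4.43 = -1 point.
Okun's law (growth form): g_Y = g_Y* - β × Δu = 2.45 - 2.2 × (-1.00) = 2.45 + 2.2 = 4.65%.
Real GDP in the next year = 7705 × (1 + 4.65/100) = 7705 × 1.0465 ≈ 8063 billion.

$8,063 billion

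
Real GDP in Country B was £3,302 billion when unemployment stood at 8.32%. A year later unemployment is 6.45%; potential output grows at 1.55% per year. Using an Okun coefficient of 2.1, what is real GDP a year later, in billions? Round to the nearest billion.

Δu = 6.45 - 8.32 = -1.87 points.
Okun's law (growth form): g_Y = g_Y* - β × Δu = 1.55 - 2.1 × (-1.87) = 1.55 + 3.927 = 5.477%.
Real GDP in the next year = 3302 × (1 + 5.477/100) = 3302 × 1.05477 ≈ 3483 billion.

£3,483 billion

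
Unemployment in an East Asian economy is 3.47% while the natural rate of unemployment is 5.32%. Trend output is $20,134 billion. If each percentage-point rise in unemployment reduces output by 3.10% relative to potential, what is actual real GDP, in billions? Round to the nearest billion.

$21,289 billion

Unemployment gap = 3.47 - 5.32 = -1.85 points, so the output gap is -3.1 × (-1.85) = 5.735%.
Actual GDP = 20134 × (1 + 5.735/100) = 20134 × 1.05735 ≈ 21289 billion.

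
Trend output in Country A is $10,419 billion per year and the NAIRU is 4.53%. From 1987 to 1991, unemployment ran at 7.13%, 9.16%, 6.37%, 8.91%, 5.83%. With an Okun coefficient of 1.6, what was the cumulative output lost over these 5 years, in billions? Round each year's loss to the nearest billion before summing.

Year 1987: gap = -1.6 × (7.13 - 4.53) = -4.16%, loss ≈ 10419 × 4.16/100 ≈ 433.
Year 1988: gap = -1.6 × (9.16 - 4.53) = -7.408%, loss ≈ 10419 × 7.408/100 ≈ 772.
Year 1989: gap = -1.6 × (6.37 - 4.53) = -2.944%, loss ≈ 10419 × 2.944/100 ≈ 307.
Year 1990: gap = -1.6 × (8.91 - 4.53) = -7.008%, loss ≈ 10419 × 7.008/100 ≈ 730.
Year 1991: gap = -1.6 × (5.83 - 4.53) = -2.08%, loss ≈ 10419 × 2.08/100 ≈ 217.
Total lost output = 433 + 772 + 307 + 730 + 217 = 2459 billion.

$2,459 billion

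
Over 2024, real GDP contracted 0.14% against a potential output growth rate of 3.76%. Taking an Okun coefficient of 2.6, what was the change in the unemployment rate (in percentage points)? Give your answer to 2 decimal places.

Growth-rate Okun's law: g_Y = g_Y* - β × Δu, so Δu = (g_Y* - g_Y)/β.
Δu = (3.76 + 0.14)/2.6 = 3.9/2.6 = 1.50 percentage points.

1.50 percentage points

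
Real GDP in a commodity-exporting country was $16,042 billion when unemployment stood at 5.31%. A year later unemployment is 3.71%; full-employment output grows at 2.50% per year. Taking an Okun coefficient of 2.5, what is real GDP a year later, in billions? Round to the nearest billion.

$17,085 billion

Δu = 3.71 - 5.31 = -1.6 points.
Okun's law (growth form): g_Y = g_Y* - β × Δu = 2.50 - 2.5 × (-1.60) = 2.5 + 4 = 6.5%.
Real GDP in the next year = 16042 × (1 + 6.5/100) = 16042 × 1.065 ≈ 17085 billion.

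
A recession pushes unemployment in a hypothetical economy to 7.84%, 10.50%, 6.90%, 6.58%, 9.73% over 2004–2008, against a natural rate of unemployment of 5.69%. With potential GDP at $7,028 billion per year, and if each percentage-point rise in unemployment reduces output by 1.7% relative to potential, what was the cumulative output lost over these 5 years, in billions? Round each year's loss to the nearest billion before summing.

Year 2004: gap = -1.7 × (7.84 - 5.69) = -3.655%, loss ≈ 7028 × 3.655/100 ≈ 257.
Year 2005: gap = -1.7 × (10.5 - 5.69) = -8.177%, loss ≈ 7028 × 8.177/100 ≈ 575.
Year 2006: gap = -1.7 × (6.9 - 5.69) = -2.057%, loss ≈ 7028 × 2.057/100 ≈ 145.
Year 2007: gap = -1.7 × (6.58 - 5.69) = -1.513%, loss ≈ 7028 × 1.513/100 ≈ 106.
Year 2008: gap = -1.7 × (9.73 - 5.69) = -6.868%, loss ≈ 7028 × 6.868/100 ≈ 483.
Total lost output = 257 + 575 + 145 + 106 + 483 = 1566 billion.

$1,566 billion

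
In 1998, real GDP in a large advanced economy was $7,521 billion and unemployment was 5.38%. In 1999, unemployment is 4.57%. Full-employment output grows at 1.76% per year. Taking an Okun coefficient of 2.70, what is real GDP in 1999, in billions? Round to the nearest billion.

$7,818 billion

Δu = 4.57 - 5.38 = -0.81 points.
Okun's law (growth form): g_Y = g_Y* - β × Δu = 1.76 - 2.70 × (-0.81) = 1.76 + 2.187 = 3.947%.
Real GDP in the next year = 7521 × (1 + 3.947/100) = 7521 × 1.03947 ≈ 7818 billion.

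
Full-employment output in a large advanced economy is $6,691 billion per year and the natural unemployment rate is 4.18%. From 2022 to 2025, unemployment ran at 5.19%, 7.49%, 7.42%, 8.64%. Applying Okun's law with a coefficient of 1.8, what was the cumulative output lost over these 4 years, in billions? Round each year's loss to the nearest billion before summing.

Year 2022: gap = -1.8 × (5.19 - 4.18) = -1.818%, loss ≈ 6691 × 1.818/100 ≈ 122.
Year 2023: gap = -1.8 × (7.49 - 4.18) = -5.958%, loss ≈ 6691 × 5.958/100 ≈ 399.
Year 2024: gap = -1.8 × (7.42 - 4.18) = -5.832%, loss ≈ 6691 × 5.832/100 ≈ 390.
Year 2025: gap = -1.8 × (8.64 - 4.18) = -8.028%, loss ≈ 6691 × 8.028/100 ≈ 537.
Total lost output = 122 + 399 + 390 + 537 = 1448 billion.

$1,448 billion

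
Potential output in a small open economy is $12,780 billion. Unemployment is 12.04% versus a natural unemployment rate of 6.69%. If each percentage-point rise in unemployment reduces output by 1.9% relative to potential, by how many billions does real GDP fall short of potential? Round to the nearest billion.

$1,299 billion

Output gap = -1.9 × (12.04 - 6.69) = -1.9 × 5.35 = -10.165%.
Actual GDP ≈ 12780 × 0.89835 ≈ 11481 billion, so the shortfall is 12780 - 11481 = 1299 billion.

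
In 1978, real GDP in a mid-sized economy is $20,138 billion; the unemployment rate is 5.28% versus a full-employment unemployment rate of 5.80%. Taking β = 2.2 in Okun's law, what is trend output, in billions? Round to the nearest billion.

$19,910 billion

Unemployment gap = 5.28 - 5.8 = -0.52 points, so output gap = -2.2 × (-0.52) = 1.144%.
Since Y = Y* × (1 + gap/100), Y* = 20138/1.01144 ≈ 19910 billion.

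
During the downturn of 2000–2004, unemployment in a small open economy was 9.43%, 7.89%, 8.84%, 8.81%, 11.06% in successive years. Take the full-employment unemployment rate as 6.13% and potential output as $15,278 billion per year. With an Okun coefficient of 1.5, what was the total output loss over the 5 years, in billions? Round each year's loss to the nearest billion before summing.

$3,524 billion

Year 2000: gap = -1.5 × (9.43 - 6.13) = -4.95%, loss ≈ 15278 × 4.95/100 ≈ 756.
Year 2001: gap = -1.5 × (7.89 - 6.13) = -2.64%, loss ≈ 15278 × 2.64/100 ≈ 403.
Year 2002: gap = -1.5 × (8.84 - 6.13) = -4.065%, loss ≈ 15278 × 4.065/100 ≈ 621.
Year 2003: gap = -1.5 × (8.81 - 6.13) = -4.02%, loss ≈ 15278 × 4.02/100 ≈ 614.
Year 2004: gap = -1.5 × (11.06 - 6.13) = -7.395%, loss ≈ 15278 × 7.395/100 ≈ 1130.
Total lost output = 756 + 403 + 621 + 614 + 1130 = 3524 billion.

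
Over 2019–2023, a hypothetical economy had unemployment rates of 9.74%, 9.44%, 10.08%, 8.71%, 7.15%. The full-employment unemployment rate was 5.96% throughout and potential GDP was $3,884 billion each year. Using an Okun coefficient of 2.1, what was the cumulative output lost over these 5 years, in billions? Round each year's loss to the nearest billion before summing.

$1,249 billion

Year 2019: gap = -2.1 × (9.74 - 5.96) = -7.938%, loss ≈ 3884 × 7.938/100 ≈ 308.
Year 2020: gap = -2.1 × (9.44 - 5.96) = -7.308%, loss ≈ 3884 × 7.308/100 ≈ 284.
Year 2021: gap = -2.1 × (10.08 - 5.96) = -8.652%, loss ≈ 3884 × 8.652/100 ≈ 336.
Year 2022: gap = -2.1 × (8.71 - 5.96) = -5.775%, loss ≈ 3884 × 5.775/100 ≈ 224.
Year 2023: gap = -2.1 × (7.15 - 5.96) = -2.499%, loss ≈ 3884 × 2.499/100 ≈ 97.
Total lost output = 308 + 284 + 336 + 224 + 97 = 1249 billion.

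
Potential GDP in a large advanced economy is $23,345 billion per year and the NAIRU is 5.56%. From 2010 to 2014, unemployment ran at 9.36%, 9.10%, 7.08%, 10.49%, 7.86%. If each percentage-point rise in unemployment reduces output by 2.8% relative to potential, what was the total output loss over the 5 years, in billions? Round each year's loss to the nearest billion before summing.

$10,518 billion

Year 2010: gap = -2.8 × (9.36 - 5.56) = -10.64%, loss ≈ 23345 × 10.64/100 ≈ 2484.
Year 2011: gap = -2.8 × (9.1 - 5.56) = -9.912%, loss ≈ 23345 × 9.912/100 ≈ 2314.
Year 2012: gap = -2.8 × (7.08 - 5.56) = -4.256%, loss ≈ 23345 × 4.256/100 ≈ 994.
Year 2013: gap = -2.8 × (10.49 - 5.56) = -13.804%, loss ≈ 23345 × 13.804/100 ≈ 3223.
Year 2014: gap = -2.8 × (7.86 - 5.56) = -6.44%, loss ≈ 23345 × 6.44/100 ≈ 1503.
Total lost output = 2484 + 2314 + 994 + 3223 + 1503 = 10518 billion.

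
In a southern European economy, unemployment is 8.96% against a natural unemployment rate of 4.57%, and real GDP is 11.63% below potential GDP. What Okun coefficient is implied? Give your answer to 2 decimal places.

β ≈ 2.65

Okun's law: output gap = -β × (u - u*).
-11.63 = -β × (8.96 - 4.57) = -β × 4.39, so β = 11.63/4.39 = 2.65.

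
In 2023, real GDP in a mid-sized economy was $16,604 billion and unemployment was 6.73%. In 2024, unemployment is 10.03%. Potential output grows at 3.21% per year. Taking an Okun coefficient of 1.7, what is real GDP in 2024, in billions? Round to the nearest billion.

Δu = 10.03 - 6.73 = 3.3 points.
Okun's law (growth form): g_Y = g_Y* - β × Δu = 3.21 - 1.7 × (3.30) = 3.21 - 5.61 = -2.4%.
Real GDP in the next year = 16604 × (1 - 2.4/100) = 16604 × 0.976 ≈ 16206 billion.

$16,206 billion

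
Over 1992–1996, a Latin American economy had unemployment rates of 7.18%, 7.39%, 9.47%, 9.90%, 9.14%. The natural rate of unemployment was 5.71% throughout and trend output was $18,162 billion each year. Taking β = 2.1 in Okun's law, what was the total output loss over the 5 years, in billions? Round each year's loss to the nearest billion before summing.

Year 1992: gap = -2.1 × (7.18 - 5.71) = -3.087%, loss ≈ 18162 × 3.087/100 ≈ 561.
Year 1993: gap = -2.1 × (7.39 - 5.71) = -3.528%, loss ≈ 18162 × 3.528/100 ≈ 641.
Year 1994: gap = -2.1 × (9.47 - 5.71) = -7.896%, loss ≈ 18162 × 7.896/100 ≈ 1434.
Year 1995: gap = -2.1 × (9.9 - 5.71) = -8.799%, loss ≈ 18162 × 8.799/100 ≈ 1598.
Year 1996: gap = -2.1 × (9.14 - 5.71) = -7.203%, loss ≈ 18162 × 7.203/100 ≈ 1308.
Total lost output = 561 + 641 + 1434 + 1598 + 1308 = 5542 billion.

$5,542 billion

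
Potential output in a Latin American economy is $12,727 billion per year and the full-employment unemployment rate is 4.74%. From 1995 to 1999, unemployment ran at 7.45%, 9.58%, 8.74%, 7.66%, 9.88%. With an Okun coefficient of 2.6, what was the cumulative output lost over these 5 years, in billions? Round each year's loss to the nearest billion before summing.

$6,490 billion

Year 1995: gap = -2.6 × (7.45 - 4.74) = -7.046%, loss ≈ 12727 × 7.046/100 ≈ 897.
Year 1996: gap = -2.6 × (9.58 - 4.74) = -12.584%, loss ≈ 12727 × 12.584/100 ≈ 1602.
Year 1997: gap = -2.6 × (8.74 - 4.74) = -10.4%, loss ≈ 12727 × 10.4/100 ≈ 1324.
Year 1998: gap = -2.6 × (7.66 - 4.74) = -7.592%, loss ≈ 12727 × 7.592/100 ≈ 966.
Year 1999: gap = -2.6 × (9.88 - 4.74) = -13.364%, loss ≈ 12727 × 13.364/100 ≈ 1701.
Total lost output = 897 + 1602 + 1324 + 966 + 1701 = 6490 billion.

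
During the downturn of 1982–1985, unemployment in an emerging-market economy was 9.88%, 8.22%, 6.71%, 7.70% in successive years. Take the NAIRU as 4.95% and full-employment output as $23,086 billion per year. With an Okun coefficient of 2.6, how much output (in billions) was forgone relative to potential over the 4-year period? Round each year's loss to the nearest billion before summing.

Year 1982: gap = -2.6 × (9.88 - 4.95) = -12.818%, loss ≈ 23086 × 12.818/100 ≈ 2959.
Year 1983: gap = -2.6 × (8.22 - 4.95) = -8.502%, loss ≈ 23086 × 8.502/100 ≈ 1963.
Year 1984: gap = -2.6 × (6.71 - 4.95) = -4.576%, loss ≈ 23086 × 4.576/100 ≈ 1056.
Year 1985: gap = -2.6 × (7.7 - 4.95) = -7.15%, loss ≈ 23086 × 7.15/100 ≈ 1651.
Total lost output = 2959 + 1963 + 1056 + 1651 = 7629 billion.

$7,629 billion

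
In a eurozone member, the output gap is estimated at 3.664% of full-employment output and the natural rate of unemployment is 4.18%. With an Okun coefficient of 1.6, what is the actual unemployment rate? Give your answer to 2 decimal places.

1.89%

From Okun's law, u - u* = -(output gap)/β = -(3.664)/1.6 = -2.29 points.
So u = 4.18 - 2.29 = 1.89%.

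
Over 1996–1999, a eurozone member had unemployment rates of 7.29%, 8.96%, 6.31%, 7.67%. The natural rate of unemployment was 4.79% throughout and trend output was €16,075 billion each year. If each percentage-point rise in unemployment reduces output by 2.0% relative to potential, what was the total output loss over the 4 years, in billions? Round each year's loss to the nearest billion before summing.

€3,560 billion

Year 1996: gap = -2.0 × (7.29 - 4.79) = -5%, loss ≈ 16075 × 5/100 ≈ 804.
Year 1997: gap = -2.0 × (8.96 - 4.79) = -8.34%, loss ≈ 16075 × 8.34/100 ≈ 1341.
Year 1998: gap = -2.0 × (6.31 - 4.79) = -3.04%, loss ≈ 16075 × 3.04/100 ≈ 489.
Year 1999: gap = -2.0 × (7.67 - 4.79) = -5.76%, loss ≈ 16075 × 5.76/100 ≈ 926.
Total lost output = 804 + 1341 + 489 + 926 = 3560 billion.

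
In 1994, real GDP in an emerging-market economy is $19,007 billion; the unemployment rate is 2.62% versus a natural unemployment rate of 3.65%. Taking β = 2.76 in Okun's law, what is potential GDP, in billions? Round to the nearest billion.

Unemployment gap = 2.62 - 3.65 = -1.03 points, so output gap = -2.76 × (-1.03) = 2.8428%.
Since Y = Y* × (1 + gap/100), Y* = 19007/1.028428 ≈ 18482 billion.

$18,482 billion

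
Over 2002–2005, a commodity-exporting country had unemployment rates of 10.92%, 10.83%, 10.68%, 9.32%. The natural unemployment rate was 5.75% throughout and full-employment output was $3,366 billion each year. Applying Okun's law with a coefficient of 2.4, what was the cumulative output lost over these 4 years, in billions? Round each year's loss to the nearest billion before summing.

$1,514 billion

Year 2002: gap = -2.4 × (10.92 - 5.75) = -12.408%, loss ≈ 3366 × 12.408/100 ≈ 418.
Year 2003: gap = -2.4 × (10.83 - 5.75) = -12.192%, loss ≈ 3366 × 12.192/100 ≈ 410.
Year 2004: gap = -2.4 × (10.68 - 5.75) = -11.832%, loss ≈ 3366 × 11.832/100 ≈ 398.
Year 2005: gap = -2.4 × (9.32 - 5.75) = -8.568%, loss ≈ 3366 × 8.568/100 ≈ 288.
Total lost output = 418 + 410 + 398 + 288 = 1514 billion.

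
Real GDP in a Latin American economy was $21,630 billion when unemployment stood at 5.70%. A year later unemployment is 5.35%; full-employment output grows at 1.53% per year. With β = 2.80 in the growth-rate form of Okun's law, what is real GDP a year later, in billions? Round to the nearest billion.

$22,173 billion

Δu = 5.35 - 5.7 = -0.35 points.
Okun's law (growth form): g_Y = g_Y* - β × Δu = 1.53 - 2.80 × (-0.35) = 1.53 + 0.98 = 2.51%.
Real GDP in the next year = 21630 × (1 + 2.51/100) = 21630 × 1.0251 ≈ 22173 billion.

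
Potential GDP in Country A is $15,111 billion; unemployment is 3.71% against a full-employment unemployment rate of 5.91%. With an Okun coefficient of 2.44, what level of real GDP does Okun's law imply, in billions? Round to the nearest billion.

Unemployment gap = 3.71 - 5.91 = -2.2 points, so the output gap is -2.44 × (-2.2) = 5.368%.
Actual GDP = 15111 × (1 + 5.368/100) = 15111 × 1.05368 ≈ 15922 billion.

$15,922 billion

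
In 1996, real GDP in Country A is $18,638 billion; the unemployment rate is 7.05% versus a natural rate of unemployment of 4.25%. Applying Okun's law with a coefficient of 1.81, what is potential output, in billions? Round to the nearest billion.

$19,633 billion

Unemployment gap = 7.05 - 4.25 = 2.8 points, so output gap = -1.81 × 2.8 = -5.068%.
Since Y = Y* × (1 + gap/100), Y* = 18638/0.94932 ≈ 19633 billion.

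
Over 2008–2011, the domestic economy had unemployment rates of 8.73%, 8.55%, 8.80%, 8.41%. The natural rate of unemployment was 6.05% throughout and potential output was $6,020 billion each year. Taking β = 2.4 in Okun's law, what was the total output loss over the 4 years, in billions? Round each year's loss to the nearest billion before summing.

Year 2008: gap = -2.4 × (8.73 - 6.05) = -6.432%, loss ≈ 6020 × 6.432/100 ≈ 387.
Year 2009: gap = -2.4 × (8.55 - 6.05) = -6%, loss ≈ 6020 × 6/100 ≈ 361.
Year 2010: gap = -2.4 × (8.8 - 6.05) = -6.6%, loss ≈ 6020 × 6.6/100 ≈ 397.
Year 2011: gap = -2.4 × (8.41 - 6.05) = -5.664%, loss ≈ 6020 × 5.664/100 ≈ 341.
Total lost output = 387 + 361 + 397 + 341 = 1486 billion.

$1,486 billion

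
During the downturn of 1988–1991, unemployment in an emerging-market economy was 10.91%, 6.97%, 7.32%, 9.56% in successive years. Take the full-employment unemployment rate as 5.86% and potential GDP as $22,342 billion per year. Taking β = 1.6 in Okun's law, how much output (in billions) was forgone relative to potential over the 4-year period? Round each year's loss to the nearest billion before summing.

$4,047 billion

Year 1988: gap = -1.6 × (10.91 - 5.86) = -8.08%, loss ≈ 22342 × 8.08/100 ≈ 1805.
Year 1989: gap = -1.6 × (6.97 - 5.86) = -1.776%, loss ≈ 22342 × 1.776/100 ≈ 397.
Year 1990: gap = -1.6 × (7.32 - 5.86) = -2.336%, loss ≈ 22342 × 2.336/100 ≈ 522.
Year 1991: gap = -1.6 × (9.56 - 5.86) = -5.92%, loss ≈ 22342 × 5.92/100 ≈ 1323.
Total lost output = 1805 + 397 + 522 + 1323 = 4047 billion.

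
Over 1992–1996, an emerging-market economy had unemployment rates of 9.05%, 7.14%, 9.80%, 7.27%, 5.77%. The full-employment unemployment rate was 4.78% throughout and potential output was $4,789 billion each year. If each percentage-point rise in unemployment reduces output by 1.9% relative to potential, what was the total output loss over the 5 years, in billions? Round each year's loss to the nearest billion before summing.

Year 1992: gap = -1.9 × (9.05 - 4.78) = -8.113%, loss ≈ 4789 × 8.113/100 ≈ 389.
Year 1993: gap = -1.9 × (7.14 - 4.78) = -4.484%, loss ≈ 4789 × 4.484/100 ≈ 215.
Year 1994: gap = -1.9 × (9.8 - 4.78) = -9.538%, loss ≈ 4789 × 9.538/100 ≈ 457.
Year 1995: gap = -1.9 × (7.27 - 4.78) = -4.731%, loss ≈ 4789 × 4.731/100 ≈ 227.
Year 1996: gap = -1.9 × (5.77 - 4.78) = -1.881%, loss ≈ 4789 × 1.881/100 ≈ 90.
Total lost output = 389 + 215 + 457 + 227 + 90 = 1378 billion.

$1,378 billion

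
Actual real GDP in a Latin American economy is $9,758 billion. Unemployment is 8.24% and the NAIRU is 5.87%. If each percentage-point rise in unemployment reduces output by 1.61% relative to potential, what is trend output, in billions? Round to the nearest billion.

$10,145 billion

Unemployment gap = 8.24 - 5.87 = 2.37 points, so output gap = -1.61 × 2.37 = -3.8157%.
Since Y = Y* × (1 + gap/100), Y* = 9758/0.961843 ≈ 10145 billion.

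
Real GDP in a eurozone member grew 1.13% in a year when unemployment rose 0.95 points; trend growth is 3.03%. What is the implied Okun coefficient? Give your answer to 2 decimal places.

β ≈ 2.00

Growth form: g_Y = g_Y* - β × Δu, so β = (g_Y* - g_Y)/Δu.
β = (3.03 - 1.13)/0.95 = 1.9/0.95 = 2.00.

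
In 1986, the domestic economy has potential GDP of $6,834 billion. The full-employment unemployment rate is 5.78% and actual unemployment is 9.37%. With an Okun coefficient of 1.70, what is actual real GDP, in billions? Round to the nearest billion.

$6,417 billion

Unemployment gap = 9.37 - 5.78 = 3.59 points, so the output gap is -1.7 × 3.59 = -6.103%.
Actual GDP = 6834 × (1 - 6.103/100) = 6834 × 0.93897 ≈ 6417 billion.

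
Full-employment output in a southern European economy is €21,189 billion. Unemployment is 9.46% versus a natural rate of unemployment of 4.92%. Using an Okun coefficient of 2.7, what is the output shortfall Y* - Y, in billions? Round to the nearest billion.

€2,597 billion

Output gap = -2.7 × (9.46 - 4.92) = -2.7 × 4.54 = -12.258%.
Actual GDP ≈ 21189 × 0.87742 ≈ 18592 billion, so the shortfall is 21189 - 18592 = 2597 billion.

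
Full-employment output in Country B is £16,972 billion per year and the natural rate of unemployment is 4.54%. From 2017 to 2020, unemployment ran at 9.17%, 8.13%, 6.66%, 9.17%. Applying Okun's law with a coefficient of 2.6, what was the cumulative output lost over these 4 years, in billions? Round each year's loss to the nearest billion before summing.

£6,605 billion

Year 2017: gap = -2.6 × (9.17 - 4.54) = -12.038%, loss ≈ 16972 × 12.038/100 ≈ 2043.
Year 2018: gap = -2.6 × (8.13 - 4.54) = -9.334%, loss ≈ 16972 × 9.334/100 ≈ 1584.
Year 2019: gap = -2.6 × (6.66 - 4.54) = -5.512%, loss ≈ 16972 × 5.512/100 ≈ 935.
Year 2020: gap = -2.6 × (9.17 - 4.54) = -12.038%, loss ≈ 16972 × 12.038/100 ≈ 2043.
Total lost output = 2043 + 1584 + 935 + 2043 = 6605 billion.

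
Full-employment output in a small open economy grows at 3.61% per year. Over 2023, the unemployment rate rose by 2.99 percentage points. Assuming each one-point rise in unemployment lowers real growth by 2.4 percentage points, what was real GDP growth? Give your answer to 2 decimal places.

Growth-rate Okun's law: g_Y = g_Y* - β × Δu.
g_Y = 3.61 - 2.4 × (2.99) = 3.61 - 7.176 = -3.566%, i.e. -3.57% to 2 d.p.

-3.57%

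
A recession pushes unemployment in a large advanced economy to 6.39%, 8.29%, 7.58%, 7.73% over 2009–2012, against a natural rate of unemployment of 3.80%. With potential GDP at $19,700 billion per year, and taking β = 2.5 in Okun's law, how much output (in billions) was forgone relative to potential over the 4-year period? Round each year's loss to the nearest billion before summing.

$7,285 billion

Year 2009: gap = -2.5 × (6.39 - 3.8) = -6.475%, loss ≈ 19700 × 6.475/100 ≈ 1276.
Year 2010: gap = -2.5 × (8.29 - 3.8) = -11.225%, loss ≈ 19700 × 11.225/100 ≈ 2211.
Year 2011: gap = -2.5 × (7.58 - 3.8) = -9.45%, loss ≈ 19700 × 9.45/100 ≈ 1862.
Year 2012: gap = -2.5 × (7.73 - 3.8) = -9.825%, loss ≈ 19700 × 9.825/100 ≈ 1936.
Total lost output = 1276 + 2211 + 1862 + 1936 = 7285 billion.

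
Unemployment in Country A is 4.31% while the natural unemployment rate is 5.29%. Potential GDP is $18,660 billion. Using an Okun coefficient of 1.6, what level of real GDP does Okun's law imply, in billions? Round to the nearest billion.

Unemployment gap = 4.31 - 5.29 = -0.98 points, so the output gap is -1.6 × (-0.98) = 1.568%.
Actual GDP = 18660 × (1 + 1.568/100) = 18660 × 1.01568 ≈ 18953 billion.

$18,953 billion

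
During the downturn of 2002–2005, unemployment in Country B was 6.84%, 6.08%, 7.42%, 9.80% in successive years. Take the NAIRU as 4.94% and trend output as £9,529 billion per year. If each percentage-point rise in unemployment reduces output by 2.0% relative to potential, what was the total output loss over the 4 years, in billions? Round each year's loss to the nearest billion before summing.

Year 2002: gap = -2.0 × (6.84 - 4.94) = -3.8%, loss ≈ 9529 × 3.8/100 ≈ 362.
Year 2003: gap = -2.0 × (6.08 - 4.94) = -2.28%, loss ≈ 9529 × 2.28/100 ≈ 217.
Year 2004: gap = -2.0 × (7.42 - 4.94) = -4.96%, loss ≈ 9529 × 4.96/100 ≈ 473.
Year 2005: gap = -2.0 × (9.8 - 4.94) = -9.72%, loss ≈ 9529 × 9.72/100 ≈ 926.
Total lost output = 362 + 217 + 473 + 926 = 1978 billion.

£1,978 billion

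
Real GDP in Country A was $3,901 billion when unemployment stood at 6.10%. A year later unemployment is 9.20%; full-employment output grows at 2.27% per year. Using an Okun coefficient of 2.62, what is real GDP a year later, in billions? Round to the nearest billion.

Δu = 9.2 - 6.1 = 3.1 points.
Okun's law (growth form): g_Y = g_Y* - β × Δu = 2.27 - 2.62 × (3.10) = 2.27 - 8.122 = -5.852%.
Real GDP in the next year = 3901 × (1 - 5.852/100) = 3901 × 0.94148 ≈ 3673 billion.

$3,673 billion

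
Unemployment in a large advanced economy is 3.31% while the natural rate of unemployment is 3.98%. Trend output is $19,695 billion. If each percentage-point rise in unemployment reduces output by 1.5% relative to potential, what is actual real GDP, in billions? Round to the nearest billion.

Unemployment gap = 3.31 - 3.98 = -0.67 points, so the output gap is -1.5 × (-0.67) = 1.005%.
Actual GDP = 19695 × (1 + 1.005/100) = 19695 × 1.01005 ≈ 19893 billion.

$19,893 billion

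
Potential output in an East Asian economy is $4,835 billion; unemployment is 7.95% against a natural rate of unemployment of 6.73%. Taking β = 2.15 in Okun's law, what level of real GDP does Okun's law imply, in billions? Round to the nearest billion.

$4,708 billion

Unemployment gap = 7.95 - 6.73 = 1.22 points, so the output gap is -2.15 × 1.22 = -2.623%.
Actual GDP = 4835 × (1 - 2.623/100) = 4835 × 0.97377 ≈ 4708 billion.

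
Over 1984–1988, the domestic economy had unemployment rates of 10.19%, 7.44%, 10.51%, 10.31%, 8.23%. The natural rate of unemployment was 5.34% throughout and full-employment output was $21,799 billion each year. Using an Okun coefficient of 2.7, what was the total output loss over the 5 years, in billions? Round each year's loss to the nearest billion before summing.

$11,760 billion

Year 1984: gap = -2.7 × (10.19 - 5.34) = -13.095%, loss ≈ 21799 × 13.095/100 ≈ 2855.
Year 1985: gap = -2.7 × (7.44 - 5.34) = -5.67%, loss ≈ 21799 × 5.67/100 ≈ 1236.
Year 1986: gap = -2.7 × (10.51 - 5.34) = -13.959%, loss ≈ 21799 × 13.959/100 ≈ 3043.
Year 1987: gap = -2.7 × (10.31 - 5.34) = -13.419%, loss ≈ 21799 × 13.419/100 ≈ 2925.
Year 1988: gap = -2.7 × (8.23 - 5.34) = -7.803%, loss ≈ 21799 × 7.803/100 ≈ 1701.
Total lost output = 2855 + 1236 + 3043 + 2925 + 1701 = 11760 billion.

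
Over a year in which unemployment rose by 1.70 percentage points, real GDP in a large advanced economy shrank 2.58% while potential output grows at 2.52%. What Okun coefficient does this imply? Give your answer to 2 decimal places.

β ≈ 3.00

Growth form: g_Y = g_Y* - β × Δu, so β = (g_Y* - g_Y)/Δu.
β = (2.52 + 2.58)/1.70 = 5.1/1.70 = 3.00.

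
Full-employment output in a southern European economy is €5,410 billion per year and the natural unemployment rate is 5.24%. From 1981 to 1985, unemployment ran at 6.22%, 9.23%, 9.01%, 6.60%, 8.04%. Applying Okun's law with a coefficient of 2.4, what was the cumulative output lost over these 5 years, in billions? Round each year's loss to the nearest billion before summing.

Year 1981: gap = -2.4 × (6.22 - 5.24) = -2.352%, loss ≈ 5410 × 2.352/100 ≈ 127.
Year 1982: gap = -2.4 × (9.23 - 5.24) = -9.576%, loss ≈ 5410 × 9.576/100 ≈ 518.
Year 1983: gap = -2.4 × (9.01 - 5.24) = -9.048%, loss ≈ 5410 × 9.048/100 ≈ 489.
Year 1984: gap = -2.4 × (6.6 - 5.24) = -3.264%, loss ≈ 5410 × 3.264/100 ≈ 177.
Year 1985: gap = -2.4 × (8.04 - 5.24) = -6.72%, loss ≈ 5410 × 6.72/100 ≈ 364.
Total lost output = 127 + 518 + 489 + 177 + 364 = 1675 billion.

€1,675 billion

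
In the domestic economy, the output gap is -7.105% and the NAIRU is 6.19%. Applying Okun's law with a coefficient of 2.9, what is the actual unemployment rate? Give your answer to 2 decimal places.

From Okun's law, u - u* = -(output gap)/β = -(-7.105)/2.9 = 2.45 points.
So u = 6.19 + 2.45 = 8.64%.

8.64%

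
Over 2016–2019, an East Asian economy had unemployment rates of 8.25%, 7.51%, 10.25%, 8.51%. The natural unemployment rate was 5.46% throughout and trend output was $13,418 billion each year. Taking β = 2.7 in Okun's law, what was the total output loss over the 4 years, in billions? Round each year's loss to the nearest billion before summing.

$4,594 billion

Year 2016: gap = -2.7 × (8.25 - 5.46) = -7.533%, loss ≈ 13418 × 7.533/100 ≈ 1011.
Year 2017: gap = -2.7 × (7.51 - 5.46) = -5.535%, loss ≈ 13418 × 5.535/100 ≈ 743.
Year 2018: gap = -2.7 × (10.25 - 5.46) = -12.933%, loss ≈ 13418 × 12.933/100 ≈ 1735.
Year 2019: gap = -2.7 × (8.51 - 5.46) = -8.235%, loss ≈ 13418 × 8.235/100 ≈ 1105.
Total lost output = 1011 + 743 + 1735 + 1105 = 4594 billion.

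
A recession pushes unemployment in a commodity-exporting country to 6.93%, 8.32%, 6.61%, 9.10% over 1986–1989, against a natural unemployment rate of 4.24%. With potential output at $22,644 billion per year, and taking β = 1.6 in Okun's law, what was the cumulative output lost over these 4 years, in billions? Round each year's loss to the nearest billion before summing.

$5,073 billion

Year 1986: gap = -1.6 × (6.93 - 4.24) = -4.304%, loss ≈ 22644 × 4.304/100 ≈ 975.
Year 1987: gap = -1.6 × (8.32 - 4.24) = -6.528%, loss ≈ 22644 × 6.528/100 ≈ 1478.
Year 1988: gap = -1.6 × (6.61 - 4.24) = -3.792%, loss ≈ 22644 × 3.792/100 ≈ 859.
Year 1989: gap = -1.6 × (9.1 - 4.24) = -7.776%, loss ≈ 22644 × 7.776/100 ≈ 1761.
Total lost output = 975 + 1478 + 859 + 1761 = 5073 billion.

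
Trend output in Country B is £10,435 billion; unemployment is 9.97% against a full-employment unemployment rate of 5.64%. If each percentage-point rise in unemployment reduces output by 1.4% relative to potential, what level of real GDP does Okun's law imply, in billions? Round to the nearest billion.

£9,802 billion

Unemployment gap = 9.97 - 5.64 = 4.33 points, so the output gap is -1.4 × 4.33 = -6.062%.
Actual GDP = 10435 × (1 - 6.062/100) = 10435 × 0.93938 ≈ 9802 billion.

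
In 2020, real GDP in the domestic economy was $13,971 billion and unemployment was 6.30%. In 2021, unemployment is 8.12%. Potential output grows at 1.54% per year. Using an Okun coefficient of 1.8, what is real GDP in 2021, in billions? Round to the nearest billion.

Δu = 8.12 - 6.3 = 1.82 points.
Okun's law (growth form): g_Y = g_Y* - β × Δu = 1.54 - 1.8 × (1.82) = 1.54 - 3.276 = -1.736%.
Real GDP in the next year = 13971 × (1 - 1.736/100) = 13971 × 0.98264 ≈ 13728 billion.

$13,728 billion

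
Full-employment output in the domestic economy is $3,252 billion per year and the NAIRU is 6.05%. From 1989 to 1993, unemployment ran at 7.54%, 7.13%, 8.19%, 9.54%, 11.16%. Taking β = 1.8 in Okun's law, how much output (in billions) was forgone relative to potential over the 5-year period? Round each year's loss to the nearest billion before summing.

Year 1989: gap = -1.8 × (7.54 - 6.05) = -2.682%, loss ≈ 3252 × 2.682/100 ≈ 87.
Year 1990: gap = -1.8 × (7.13 - 6.05) = -1.944%, loss ≈ 3252 × 1.944/100 ≈ 63.
Year 1991: gap = -1.8 × (8.19 - 6.05) = -3.852%, loss ≈ 3252 × 3.852/100 ≈ 125.
Year 1992: gap = -1.8 × (9.54 - 6.05) = -6.282%, loss ≈ 3252 × 6.282/100 ≈ 204.
Year 1993: gap = -1.8 × (11.16 - 6.05) = -9.198%, loss ≈ 3252 × 9.198/100 ≈ 299.
Total lost output = 87 + 63 + 125 + 204 + 299 = 778 billion.

$778 billion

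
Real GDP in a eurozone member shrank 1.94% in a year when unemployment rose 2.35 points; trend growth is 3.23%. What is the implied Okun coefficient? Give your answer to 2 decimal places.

Growth form: g_Y = g_Y* - β × Δu, so β = (g_Y* - g_Y)/Δu.
β = (3.23 + 1.94)/2.35 = 5.17/2.35 = 2.20.

β ≈ 2.20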